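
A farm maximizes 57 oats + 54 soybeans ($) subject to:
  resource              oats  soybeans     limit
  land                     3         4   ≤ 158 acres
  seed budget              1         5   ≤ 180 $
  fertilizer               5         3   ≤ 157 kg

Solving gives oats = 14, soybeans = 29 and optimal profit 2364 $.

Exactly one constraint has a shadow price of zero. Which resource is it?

land: 158/158 (binding)
seed budget: 159/180 (slack 21)
fertilizer: 157/157 (binding)
By complementary slackness, a constraint with positive slack has shadow price 0 → seed budget.

seed budget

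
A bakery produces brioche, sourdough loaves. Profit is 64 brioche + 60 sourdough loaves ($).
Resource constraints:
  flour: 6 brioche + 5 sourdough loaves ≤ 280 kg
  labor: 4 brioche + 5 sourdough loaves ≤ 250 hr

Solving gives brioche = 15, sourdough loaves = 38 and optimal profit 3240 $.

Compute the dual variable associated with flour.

At the optimum: flour uses 280 of 280 (binding); labor uses 250 of 250 (binding).
From A_Bᵀ y = c: 6·y_flour + 4·y_labor = 64; 5·y_flour + 5·y_labor = 60.
→ y_flour = 8 and y_labor = 4.
Shadow price of flour = 8.

8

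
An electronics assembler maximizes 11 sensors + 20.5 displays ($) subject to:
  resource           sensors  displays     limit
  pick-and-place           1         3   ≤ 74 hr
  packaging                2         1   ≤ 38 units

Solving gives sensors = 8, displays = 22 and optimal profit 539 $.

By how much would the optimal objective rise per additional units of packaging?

2.5

Check each constraint at x*: pick-and-place 74/74 (tight); packaging 38/38 (tight).
From A_Bᵀ y = c: 1·y_pick-and-place + 2·y_packaging = 11; 3·y_pick-and-place + 1·y_packaging = 20.5.
→ y_pick-and-place = 6 and y_packaging = 2.5.
Shadow price of packaging = 2.5.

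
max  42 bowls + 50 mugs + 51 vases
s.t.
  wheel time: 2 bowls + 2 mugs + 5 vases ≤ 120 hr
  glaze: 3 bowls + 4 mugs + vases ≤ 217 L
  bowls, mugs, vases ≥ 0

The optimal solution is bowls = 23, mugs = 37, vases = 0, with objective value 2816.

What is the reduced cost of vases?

Check each constraint at x*: wheel time 120/120 (tight); glaze 217/217 (tight).
Dual feasibility on the basic columns requires 2·y_wheel time + 3·y_glaze = 42, 2·y_wheel time + 4·y_glaze = 50.
Solving: y_wheel time = 9, y_glaze = 8.
Reduced cost of vases: c₃ − yᵀa₃ = 51 − (9·5 + 8·1) = 51 − 53 = -2.

-2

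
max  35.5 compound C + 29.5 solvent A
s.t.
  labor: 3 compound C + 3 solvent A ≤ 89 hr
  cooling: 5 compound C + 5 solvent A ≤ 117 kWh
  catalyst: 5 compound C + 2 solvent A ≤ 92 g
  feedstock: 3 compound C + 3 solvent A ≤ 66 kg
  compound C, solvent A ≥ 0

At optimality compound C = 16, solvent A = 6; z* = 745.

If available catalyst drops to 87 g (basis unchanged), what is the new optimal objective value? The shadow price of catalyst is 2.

Δb = -5, so new z* = 745 + (2)·(-5) = 745 − 10 = 735.

735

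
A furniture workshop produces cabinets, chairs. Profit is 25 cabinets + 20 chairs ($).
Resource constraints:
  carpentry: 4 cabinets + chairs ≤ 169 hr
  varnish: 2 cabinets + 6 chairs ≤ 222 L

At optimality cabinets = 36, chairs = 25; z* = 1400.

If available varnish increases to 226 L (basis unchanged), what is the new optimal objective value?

At the optimum: carpentry uses 169 of 169 (binding); varnish uses 222 of 222 (binding).
The binding rows give the dual system: 4·y_carpentry + 2·y_varnish = 25 and 1·y_carpentry + 6·y_varnish = 20.
Solving: y_carpentry = 5, y_varnish = 2.5.
Δz = y_varnish·Δb = 2.5 × (4) = 10, so new z* = 1400 + 10 = 1410.

1410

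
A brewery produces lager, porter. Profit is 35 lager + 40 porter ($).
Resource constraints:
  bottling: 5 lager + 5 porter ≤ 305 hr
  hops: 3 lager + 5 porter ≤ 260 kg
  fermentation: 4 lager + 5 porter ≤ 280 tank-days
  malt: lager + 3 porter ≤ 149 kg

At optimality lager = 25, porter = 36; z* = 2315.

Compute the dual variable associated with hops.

Check each constraint at x*: bottling 305/305 (tight); hops 255/260 (slack 5); fermentation 280/280 (tight); malt 133/149 (slack 16).
Slack constraints have shadow price 0 (complementary slackness).
The binding rows give the dual system: 5·y_bottling + 4·y_fermentation = 35 and 5·y_bottling + 5·y_fermentation = 40.
Solving: y_bottling = 3, y_fermentation = 5.
Shadow price of hops = 0.

0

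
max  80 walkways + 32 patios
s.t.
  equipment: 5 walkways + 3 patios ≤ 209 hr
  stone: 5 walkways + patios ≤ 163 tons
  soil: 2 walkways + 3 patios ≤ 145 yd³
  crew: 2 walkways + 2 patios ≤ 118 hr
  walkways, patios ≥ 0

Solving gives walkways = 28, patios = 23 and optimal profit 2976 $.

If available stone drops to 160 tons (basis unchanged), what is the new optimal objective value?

Check each constraint at x*: equipment 209/209 (tight); stone 163/163 (tight); soil 125/145 (slack 20); crew 102/118 (slack 16).
Slack constraints have shadow price 0 (complementary slackness).
The binding rows give the dual system: 5·y_equipment + 5·y_stone = 80 and 3·y_equipment + 1·y_stone = 32.
→ y_equipment = 8 and y_stone = 8.
Δz = y_stone·Δb = 8 × (-3) = -24, so new z* = 2976 − 24 = 2952.

2952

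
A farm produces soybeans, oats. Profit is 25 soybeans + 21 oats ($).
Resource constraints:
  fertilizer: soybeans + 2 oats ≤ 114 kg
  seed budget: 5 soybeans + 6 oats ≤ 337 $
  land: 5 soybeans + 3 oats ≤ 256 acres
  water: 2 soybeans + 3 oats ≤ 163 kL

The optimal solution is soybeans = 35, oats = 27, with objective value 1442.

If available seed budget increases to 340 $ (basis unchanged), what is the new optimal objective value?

At the optimum: fertilizer uses 89 of 114 (slack = 25); seed budget uses 337 of 337 (binding); land uses 256 of 256 (binding); water uses 151 of 163 (slack = 12).
Slack constraints have shadow price 0 (complementary slackness).
The binding rows give the dual system: 5·y_seed budget + 5·y_land = 25 and 6·y_seed budget + 3·y_land = 21.
Solving: y_seed budget = 2, y_land = 3.
Δz = y_seed budget·Δb = 2 × (3) = 6, so new z* = 1442 + 6 = 1448.

1448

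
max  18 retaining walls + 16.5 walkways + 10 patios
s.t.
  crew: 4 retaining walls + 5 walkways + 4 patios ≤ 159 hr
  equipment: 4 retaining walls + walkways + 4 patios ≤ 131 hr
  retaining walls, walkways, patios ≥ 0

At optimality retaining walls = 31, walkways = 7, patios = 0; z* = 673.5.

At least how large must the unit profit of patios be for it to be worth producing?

18

Both crew and equipment are binding at x*.
Dual feasibility on the basic columns requires 4·y_crew + 4·y_equipment = 18, 5·y_crew + 1·y_equipment = 16.5.
Solving: y_crew = 3, y_equipment = 1.5.
patios enters the basis when its profit ≥ yᵀa₃ = 3·4 + 1.5·4 = 18.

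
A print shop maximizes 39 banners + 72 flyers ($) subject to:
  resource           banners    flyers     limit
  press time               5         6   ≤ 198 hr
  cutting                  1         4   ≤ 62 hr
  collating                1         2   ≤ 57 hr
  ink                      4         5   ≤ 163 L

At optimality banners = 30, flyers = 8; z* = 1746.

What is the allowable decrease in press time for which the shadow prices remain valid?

Binding constraints: press time, cutting. The basis is B = [[5,6],[1,4]] with det 14.
Per unit decrease in press time, x* moves by d = (-0.2857, 0.0714).
The basis stays optimal until banners reaches 0; allowable decrease = 105 hr.

105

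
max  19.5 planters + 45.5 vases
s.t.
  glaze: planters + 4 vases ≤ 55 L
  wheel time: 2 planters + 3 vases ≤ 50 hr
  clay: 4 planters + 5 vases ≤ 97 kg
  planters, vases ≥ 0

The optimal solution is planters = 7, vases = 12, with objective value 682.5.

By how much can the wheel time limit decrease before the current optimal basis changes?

8.75

Binding constraints: glaze, wheel time. The basis is B = [[1,4],[2,3]] with det -5.
Per unit decrease in wheel time, x* moves by d = (-0.8, 0.2).
The basis stays optimal until planters reaches 0; allowable decrease = 8.75 hr.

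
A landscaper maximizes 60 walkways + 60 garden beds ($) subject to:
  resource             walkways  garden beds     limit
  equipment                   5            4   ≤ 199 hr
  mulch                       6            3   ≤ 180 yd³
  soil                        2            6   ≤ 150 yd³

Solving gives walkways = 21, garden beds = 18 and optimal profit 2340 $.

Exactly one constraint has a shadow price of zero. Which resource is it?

equipment

equipment: 177/199 (slack 22)
mulch: 180/180 (binding)
soil: 150/150 (binding)
By complementary slackness, a constraint with positive slack has shadow price 0 → equipment.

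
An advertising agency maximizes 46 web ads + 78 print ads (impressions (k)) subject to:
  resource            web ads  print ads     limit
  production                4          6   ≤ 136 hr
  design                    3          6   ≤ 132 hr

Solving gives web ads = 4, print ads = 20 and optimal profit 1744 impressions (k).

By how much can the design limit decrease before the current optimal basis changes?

30

Binding constraints: production, design. The basis is B = [[4,6],[3,6]] with det 6.
Per unit decrease in design, x* moves by d = (1, -0.6667).
The basis stays optimal until print ads reaches 0; allowable decrease = 30 hr.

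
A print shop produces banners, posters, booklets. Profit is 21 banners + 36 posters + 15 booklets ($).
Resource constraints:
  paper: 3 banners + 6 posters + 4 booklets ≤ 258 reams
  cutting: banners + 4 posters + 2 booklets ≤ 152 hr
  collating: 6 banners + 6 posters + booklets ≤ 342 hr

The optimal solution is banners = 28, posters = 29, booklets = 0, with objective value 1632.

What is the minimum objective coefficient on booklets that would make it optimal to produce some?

Check each constraint at x*: paper 258/258 (tight); cutting 144/152 (slack 8); collating 342/342 (tight).
Slack constraints have shadow price 0 (complementary slackness).
From A_Bᵀ y = c: 3·y_paper + 6·y_collating = 21; 6·y_paper + 6·y_collating = 36.
Solving: y_paper = 5, y_collating = 1.
booklets enters the basis when its profit ≥ yᵀa₃ = 5·4 + 1·1 = 21.

21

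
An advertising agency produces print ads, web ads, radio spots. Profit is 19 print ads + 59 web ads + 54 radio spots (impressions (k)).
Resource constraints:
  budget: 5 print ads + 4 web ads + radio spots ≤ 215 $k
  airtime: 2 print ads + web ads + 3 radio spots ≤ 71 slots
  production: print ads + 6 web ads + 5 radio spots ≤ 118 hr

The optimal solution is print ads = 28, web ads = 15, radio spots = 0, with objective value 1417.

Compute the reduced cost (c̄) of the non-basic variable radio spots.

-6

Binding: airtime and production. Non-binding: budget (15 unused).
Slack constraints have shadow price 0 (complementary slackness).
From A_Bᵀ y = c: 2·y_airtime + 1·y_production = 19; 1·y_airtime + 6·y_production = 59.
Solving: y_airtime = 5, y_production = 9.
Reduced cost of radio spots: c₃ − yᵀa₃ = 54 − (5·3 + 9·5) = 54 − 60 = -6.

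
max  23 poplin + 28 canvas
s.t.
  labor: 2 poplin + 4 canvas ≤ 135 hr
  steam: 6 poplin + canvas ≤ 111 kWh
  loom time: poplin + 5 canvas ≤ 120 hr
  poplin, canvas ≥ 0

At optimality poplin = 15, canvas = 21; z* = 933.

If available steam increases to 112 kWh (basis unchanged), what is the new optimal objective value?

Binding: steam and loom time. Non-binding: labor (21 unused).
By complementary slackness, y = 0 for the non-binding constraint.
The binding rows give the dual system: 6·y_steam + 1·y_loom time = 23 and 1·y_steam + 5·y_loom time = 28.
This yields shadow prices y_steam = 3, y_loom time = 5.
Δz = y_steam·Δb = 3 × (1) = 3, so new z* = 933 + 3 = 936.

936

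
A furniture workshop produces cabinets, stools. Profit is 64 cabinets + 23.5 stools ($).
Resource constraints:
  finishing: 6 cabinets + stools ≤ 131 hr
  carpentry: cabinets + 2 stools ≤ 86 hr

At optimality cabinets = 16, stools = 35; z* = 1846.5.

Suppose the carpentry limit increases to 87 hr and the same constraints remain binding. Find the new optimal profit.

1853.5

Check each constraint at x*: finishing 131/131 (tight); carpentry 86/86 (tight).
From A_Bᵀ y = c: 6·y_finishing + 1·y_carpentry = 64; 1·y_finishing + 2·y_carpentry = 23.5.
This yields shadow prices y_finishing = 9.5, y_carpentry = 7.
Δz = y_carpentry·Δb = 7 × (1) = 7, so new z* = 1846.5 + 7 = 1853.5.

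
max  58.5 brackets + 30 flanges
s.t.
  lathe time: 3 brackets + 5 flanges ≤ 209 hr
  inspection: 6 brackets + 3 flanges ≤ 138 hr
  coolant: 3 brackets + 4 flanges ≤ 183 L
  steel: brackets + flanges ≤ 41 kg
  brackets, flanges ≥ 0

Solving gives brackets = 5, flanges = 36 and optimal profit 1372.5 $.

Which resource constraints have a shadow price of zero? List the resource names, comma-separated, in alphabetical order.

coolant, lathe time

lathe time: 195/209 (slack 14)
inspection: 138/138 (binding)
coolant: 159/183 (slack 24)
steel: 41/41 (binding)
By complementary slackness, a constraint with positive slack has shadow price 0 → coolant, lathe time.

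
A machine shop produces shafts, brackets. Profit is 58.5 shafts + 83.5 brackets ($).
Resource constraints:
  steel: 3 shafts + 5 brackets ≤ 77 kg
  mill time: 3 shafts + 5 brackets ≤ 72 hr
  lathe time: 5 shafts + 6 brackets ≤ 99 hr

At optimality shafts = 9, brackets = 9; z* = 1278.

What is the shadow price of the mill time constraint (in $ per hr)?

Binding: mill time and lathe time. Non-binding: steel (5 unused).
Since steel is not tight, its dual is 0.
From A_Bᵀ y = c: 3·y_mill time + 5·y_lathe time = 58.5; 5·y_mill time + 6·y_lathe time = 83.5.
→ y_mill time = 9.5 and y_lathe time = 6.
Shadow price of mill time = 9.5.

9.5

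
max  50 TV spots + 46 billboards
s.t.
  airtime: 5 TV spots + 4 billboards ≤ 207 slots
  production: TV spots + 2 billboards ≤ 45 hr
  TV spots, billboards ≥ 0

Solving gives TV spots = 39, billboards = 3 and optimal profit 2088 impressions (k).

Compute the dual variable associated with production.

5

Both airtime and production are binding at x*.
The binding rows give the dual system: 5·y_airtime + 1·y_production = 50 and 4·y_airtime + 2·y_production = 46.
Solving: y_airtime = 9, y_production = 5.
Shadow price of production = 5.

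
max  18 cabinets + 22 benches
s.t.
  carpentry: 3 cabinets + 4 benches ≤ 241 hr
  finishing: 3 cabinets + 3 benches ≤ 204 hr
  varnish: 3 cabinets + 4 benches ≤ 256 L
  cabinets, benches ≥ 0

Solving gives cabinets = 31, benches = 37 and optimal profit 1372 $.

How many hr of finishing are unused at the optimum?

0

finishing used = 3·31 + 3·37 = 204; slack = 204 − 204 = 0.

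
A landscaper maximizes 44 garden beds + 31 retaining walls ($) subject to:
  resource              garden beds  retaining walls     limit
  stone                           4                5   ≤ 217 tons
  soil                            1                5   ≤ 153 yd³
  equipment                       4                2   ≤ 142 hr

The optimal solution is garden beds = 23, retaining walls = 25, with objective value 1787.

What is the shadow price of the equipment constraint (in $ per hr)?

At the optimum: stone uses 217 of 217 (binding); soil uses 148 of 153 (slack = 5); equipment uses 142 of 142 (binding).
Slack constraints have shadow price 0 (complementary slackness).
The binding rows give the dual system: 4·y_stone + 4·y_equipment = 44 and 5·y_stone + 2·y_equipment = 31.
This yields shadow prices y_stone = 3, y_equipment = 8.
Shadow price of equipment = 8.

8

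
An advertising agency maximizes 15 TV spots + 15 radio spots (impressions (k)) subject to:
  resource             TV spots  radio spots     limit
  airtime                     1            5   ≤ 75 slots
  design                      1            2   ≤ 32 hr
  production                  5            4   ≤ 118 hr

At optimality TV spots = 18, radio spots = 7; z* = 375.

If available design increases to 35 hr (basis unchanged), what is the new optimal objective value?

Binding: design and production. Non-binding: airtime (22 unused).
Since airtime is not tight, its dual is 0.
From A_Bᵀ y = c: 1·y_design + 5·y_production = 15; 2·y_design + 4·y_production = 15.
Solving: y_design = 2.5, y_production = 2.5.
Δz = y_design·Δb = 2.5 × (3) = 7.5, so new z* = 375 + 7.5 = 382.5.

382.5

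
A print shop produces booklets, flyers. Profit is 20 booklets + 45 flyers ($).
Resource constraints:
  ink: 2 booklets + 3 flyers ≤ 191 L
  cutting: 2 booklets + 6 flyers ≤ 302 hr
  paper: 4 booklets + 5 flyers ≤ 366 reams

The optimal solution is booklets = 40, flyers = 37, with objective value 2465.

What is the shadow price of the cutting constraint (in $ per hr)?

At the optimum: ink uses 191 of 191 (binding); cutting uses 302 of 302 (binding); paper uses 345 of 366 (slack = 21).
Slack constraints have shadow price 0 (complementary slackness).
The binding rows give the dual system: 2·y_ink + 2·y_cutting = 20 and 3·y_ink + 6·y_cutting = 45.
→ y_ink = 5 and y_cutting = 5.
Shadow price of cutting = 5.

5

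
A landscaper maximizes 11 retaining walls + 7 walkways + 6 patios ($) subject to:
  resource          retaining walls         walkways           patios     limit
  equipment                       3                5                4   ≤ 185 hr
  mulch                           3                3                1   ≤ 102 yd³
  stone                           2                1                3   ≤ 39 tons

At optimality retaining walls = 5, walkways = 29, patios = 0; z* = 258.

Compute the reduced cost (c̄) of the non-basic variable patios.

-7

Binding: mulch and stone. Non-binding: equipment (25 unused).
Slack constraints have shadow price 0 (complementary slackness).
From A_Bᵀ y = c: 3·y_mulch + 2·y_stone = 11; 3·y_mulch + 1·y_stone = 7.
Solving: y_mulch = 1, y_stone = 4.
Reduced cost of patios: c₃ − yᵀa₃ = 6 − (1·1 + 4·3) = 6 − 13 = -7.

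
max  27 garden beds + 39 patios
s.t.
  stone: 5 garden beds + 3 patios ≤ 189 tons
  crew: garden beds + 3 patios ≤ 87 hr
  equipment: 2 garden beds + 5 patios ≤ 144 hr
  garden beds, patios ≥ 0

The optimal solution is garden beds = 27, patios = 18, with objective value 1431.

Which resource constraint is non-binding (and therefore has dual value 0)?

crew

stone: 189/189 (binding)
crew: 81/87 (slack 6)
equipment: 144/144 (binding)
By complementary slackness, a constraint with positive slack has shadow price 0 → crew.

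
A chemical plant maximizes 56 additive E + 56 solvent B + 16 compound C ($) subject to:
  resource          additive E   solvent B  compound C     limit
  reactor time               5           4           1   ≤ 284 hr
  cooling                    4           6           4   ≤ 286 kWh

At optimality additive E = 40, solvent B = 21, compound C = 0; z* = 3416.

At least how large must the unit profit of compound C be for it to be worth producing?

At the optimum: reactor time uses 284 of 284 (binding); cooling uses 286 of 286 (binding).
Dual feasibility on the basic columns requires 5·y_reactor time + 4·y_cooling = 56, 4·y_reactor time + 6·y_cooling = 56.
Solving: y_reactor time = 8, y_cooling = 4.
compound C enters the basis when its profit ≥ yᵀa₃ = 8·1 + 4·4 = 24.

24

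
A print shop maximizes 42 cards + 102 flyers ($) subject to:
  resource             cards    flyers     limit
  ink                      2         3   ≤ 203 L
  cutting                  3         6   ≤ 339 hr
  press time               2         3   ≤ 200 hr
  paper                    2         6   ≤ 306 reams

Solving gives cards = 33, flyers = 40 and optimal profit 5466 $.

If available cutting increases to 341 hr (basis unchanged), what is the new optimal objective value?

Binding: cutting and paper. Non-binding: ink (17 unused), press time (14 unused).
By complementary slackness, y = 0 for the non-binding constraints.
Dual feasibility on the basic columns requires 3·y_cutting + 2·y_paper = 42, 6·y_cutting + 6·y_paper = 102.
Solving: y_cutting = 8, y_paper = 9.
Δz = y_cutting·Δb = 8 × (2) = 16, so new z* = 5466 + 16 = 5482.

5482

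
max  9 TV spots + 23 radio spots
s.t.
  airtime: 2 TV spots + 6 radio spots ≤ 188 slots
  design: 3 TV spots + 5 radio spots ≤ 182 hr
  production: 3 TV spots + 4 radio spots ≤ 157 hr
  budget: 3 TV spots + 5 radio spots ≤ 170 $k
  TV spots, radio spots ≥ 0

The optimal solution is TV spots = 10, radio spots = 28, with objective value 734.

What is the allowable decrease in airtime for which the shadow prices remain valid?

Binding constraints: airtime, budget. The basis is B = [[2,6],[3,5]] with det -8.
Per unit decrease in airtime, x* moves by d = (0.625, -0.375).
The basis stays optimal until production becomes binding; allowable decrease = 40 slots.

40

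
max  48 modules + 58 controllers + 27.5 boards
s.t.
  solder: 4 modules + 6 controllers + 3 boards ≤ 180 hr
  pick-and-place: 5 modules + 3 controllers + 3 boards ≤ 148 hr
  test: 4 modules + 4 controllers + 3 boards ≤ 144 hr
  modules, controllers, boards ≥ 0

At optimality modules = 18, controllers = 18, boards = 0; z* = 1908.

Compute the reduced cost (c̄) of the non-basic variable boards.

Check each constraint at x*: solder 180/180 (tight); pick-and-place 144/148 (slack 4); test 144/144 (tight).
Slack constraints have shadow price 0 (complementary slackness).
From A_Bᵀ y = c: 4·y_solder + 4·y_test = 48; 6·y_solder + 4·y_test = 58.
→ y_solder = 5 and y_test = 7.
Reduced cost of boards: c₃ − yᵀa₃ = 27.5 − (5·3 + 7·3) = 27.5 − 36 = -8.5.

-8.5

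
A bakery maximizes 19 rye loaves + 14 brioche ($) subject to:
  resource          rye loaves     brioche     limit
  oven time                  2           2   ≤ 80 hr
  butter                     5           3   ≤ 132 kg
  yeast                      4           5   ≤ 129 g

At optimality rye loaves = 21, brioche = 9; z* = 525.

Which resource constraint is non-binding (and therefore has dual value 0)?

oven time: 60/80 (slack 20)
butter: 132/132 (binding)
yeast: 129/129 (binding)
By complementary slackness, a constraint with positive slack has shadow price 0 → oven time.

oven time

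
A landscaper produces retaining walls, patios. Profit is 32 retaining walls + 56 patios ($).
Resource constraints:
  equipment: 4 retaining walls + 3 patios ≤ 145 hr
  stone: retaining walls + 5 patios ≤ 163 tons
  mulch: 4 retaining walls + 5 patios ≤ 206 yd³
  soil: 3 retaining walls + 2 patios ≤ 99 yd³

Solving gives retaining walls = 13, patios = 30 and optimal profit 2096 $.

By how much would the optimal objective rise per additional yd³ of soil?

Check each constraint at x*: equipment 142/145 (slack 3); stone 163/163 (tight); mulch 202/206 (slack 4); soil 99/99 (tight).
Slack constraints have shadow price 0 (complementary slackness).
From A_Bᵀ y = c: 1·y_stone + 3·y_soil = 32; 5·y_stone + 2·y_soil = 56.
This yields shadow prices y_stone = 8, y_soil = 8.
Shadow price of soil = 8.

8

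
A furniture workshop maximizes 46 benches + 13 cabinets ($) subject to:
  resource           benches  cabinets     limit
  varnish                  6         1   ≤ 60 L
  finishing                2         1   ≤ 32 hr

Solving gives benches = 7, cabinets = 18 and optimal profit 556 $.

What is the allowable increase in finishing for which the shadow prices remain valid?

Binding constraints: varnish, finishing. The basis is B = [[6,1],[2,1]] with det 4.
Per unit increase in finishing, x* moves by d = (-0.25, 1.5).
The basis stays optimal until benches reaches 0; allowable increase = 28 hr.

28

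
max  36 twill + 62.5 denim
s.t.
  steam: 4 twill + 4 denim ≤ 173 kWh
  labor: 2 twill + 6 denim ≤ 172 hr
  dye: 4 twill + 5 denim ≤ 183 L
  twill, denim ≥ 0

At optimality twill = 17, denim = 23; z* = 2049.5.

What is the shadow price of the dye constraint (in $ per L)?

At the optimum: steam uses 160 of 173 (slack = 13); labor uses 172 of 172 (binding); dye uses 183 of 183 (binding).
By complementary slackness, y = 0 for the non-binding constraint.
Dual feasibility on the basic columns requires 2·y_labor + 4·y_dye = 36, 6·y_labor + 5·y_dye = 62.5.
→ y_labor = 5 and y_dye = 6.5.
Shadow price of dye = 6.5.

6.5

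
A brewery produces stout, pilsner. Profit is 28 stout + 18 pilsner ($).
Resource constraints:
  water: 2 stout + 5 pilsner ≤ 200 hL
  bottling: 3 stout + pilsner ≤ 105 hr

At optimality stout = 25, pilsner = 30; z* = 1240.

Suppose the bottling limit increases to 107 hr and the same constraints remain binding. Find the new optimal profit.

1256

At the optimum: water uses 200 of 200 (binding); bottling uses 105 of 105 (binding).
From A_Bᵀ y = c: 2·y_water + 3·y_bottling = 28; 5·y_water + 1·y_bottling = 18.
→ y_water = 2 and y_bottling = 8.
Δz = y_bottling·Δb = 8 × (2) = 16, so new z* = 1240 + 16 = 1256.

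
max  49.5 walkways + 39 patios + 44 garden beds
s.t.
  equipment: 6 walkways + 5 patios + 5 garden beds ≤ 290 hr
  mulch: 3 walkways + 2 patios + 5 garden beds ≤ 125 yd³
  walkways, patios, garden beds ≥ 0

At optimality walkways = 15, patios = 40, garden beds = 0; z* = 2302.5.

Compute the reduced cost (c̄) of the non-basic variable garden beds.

-8.5

Both equipment and mulch are binding at x*.
The binding rows give the dual system: 6·y_equipment + 3·y_mulch = 49.5 and 5·y_equipment + 2·y_mulch = 39.
→ y_equipment = 6 and y_mulch = 4.5.
Reduced cost of garden beds: c₃ − yᵀa₃ = 44 − (6·5 + 4.5·5) = 44 − 52.5 = -8.5.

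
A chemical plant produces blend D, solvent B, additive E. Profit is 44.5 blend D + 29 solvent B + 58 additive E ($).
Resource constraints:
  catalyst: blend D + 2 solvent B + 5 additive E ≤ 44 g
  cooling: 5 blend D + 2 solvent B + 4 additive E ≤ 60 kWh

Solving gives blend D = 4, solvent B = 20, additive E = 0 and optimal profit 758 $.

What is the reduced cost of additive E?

-7

Check each constraint at x*: catalyst 44/44 (tight); cooling 60/60 (tight).
The binding rows give the dual system: 1·y_catalyst + 5·y_cooling = 44.5 and 2·y_catalyst + 2·y_cooling = 29.
→ y_catalyst = 7 and y_cooling = 7.5.
Reduced cost of additive E: c₃ − yᵀa₃ = 58 − (7·5 + 7.5·4) = 58 − 65 = -7.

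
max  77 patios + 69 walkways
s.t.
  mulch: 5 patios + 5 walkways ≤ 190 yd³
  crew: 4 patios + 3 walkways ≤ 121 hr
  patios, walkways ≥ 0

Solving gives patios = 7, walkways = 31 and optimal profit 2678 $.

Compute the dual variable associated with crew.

Both mulch and crew are binding at x*.
The binding rows give the dual system: 5·y_mulch + 4·y_crew = 77 and 5·y_mulch + 3·y_crew = 69.
This yields shadow prices y_mulch = 9, y_crew = 8.
Shadow price of crew = 8.

8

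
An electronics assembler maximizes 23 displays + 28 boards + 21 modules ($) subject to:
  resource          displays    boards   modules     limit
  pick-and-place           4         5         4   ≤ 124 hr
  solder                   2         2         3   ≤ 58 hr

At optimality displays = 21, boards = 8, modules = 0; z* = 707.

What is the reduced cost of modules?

-3.5

At the optimum: pick-and-place uses 124 of 124 (binding); solder uses 58 of 58 (binding).
The binding rows give the dual system: 4·y_pick-and-place + 2·y_solder = 23 and 5·y_pick-and-place + 2·y_solder = 28.
Solving: y_pick-and-place = 5, y_solder = 1.5.
Reduced cost of modules: c₃ − yᵀa₃ = 21 − (5·4 + 1.5·3) = 21 − 24.5 = -3.5.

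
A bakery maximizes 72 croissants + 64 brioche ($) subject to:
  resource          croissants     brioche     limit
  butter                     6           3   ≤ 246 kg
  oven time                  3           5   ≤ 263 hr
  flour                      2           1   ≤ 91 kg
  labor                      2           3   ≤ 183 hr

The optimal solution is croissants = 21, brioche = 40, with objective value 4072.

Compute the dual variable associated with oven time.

8

Check each constraint at x*: butter 246/246 (tight); oven time 263/263 (tight); flour 82/91 (slack 9); labor 162/183 (slack 21).
By complementary slackness, y = 0 for the non-binding constraints.
Dual feasibility on the basic columns requires 6·y_butter + 3·y_oven time = 72, 3·y_butter + 5·y_oven time = 64.
Solving: y_butter = 8, y_oven time = 8.
Shadow price of oven time = 8.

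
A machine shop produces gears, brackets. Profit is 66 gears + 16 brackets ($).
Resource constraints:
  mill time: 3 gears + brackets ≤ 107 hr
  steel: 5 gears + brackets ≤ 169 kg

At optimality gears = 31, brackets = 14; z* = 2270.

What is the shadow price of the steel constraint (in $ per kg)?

9

Check each constraint at x*: mill time 107/107 (tight); steel 169/169 (tight).
Dual feasibility on the basic columns requires 3·y_mill time + 5·y_steel = 66, 1·y_mill time + 1·y_steel = 16.
This yields shadow prices y_mill time = 7, y_steel = 9.
Shadow price of steel = 9.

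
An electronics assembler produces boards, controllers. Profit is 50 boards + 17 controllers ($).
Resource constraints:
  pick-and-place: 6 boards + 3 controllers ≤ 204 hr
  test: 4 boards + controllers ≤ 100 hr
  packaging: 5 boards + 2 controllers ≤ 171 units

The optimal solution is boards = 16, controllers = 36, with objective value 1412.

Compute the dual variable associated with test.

8

Binding: pick-and-place and test. Non-binding: packaging (19 unused).
Since packaging is not tight, its dual is 0.
From A_Bᵀ y = c: 6·y_pick-and-place + 4·y_test = 50; 3·y_pick-and-place + 1·y_test = 17.
This yields shadow prices y_pick-and-place = 3, y_test = 8.
Shadow price of test = 8.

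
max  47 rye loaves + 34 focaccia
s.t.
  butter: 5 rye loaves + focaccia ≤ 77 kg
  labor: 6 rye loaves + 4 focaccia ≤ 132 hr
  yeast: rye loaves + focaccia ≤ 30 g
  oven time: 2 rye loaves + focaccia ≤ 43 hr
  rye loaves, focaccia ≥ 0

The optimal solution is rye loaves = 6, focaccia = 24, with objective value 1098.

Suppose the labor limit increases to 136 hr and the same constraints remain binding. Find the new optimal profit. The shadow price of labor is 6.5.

Δb = 4, so new z* = 1098 + (6.5)·(4) = 1098 + 26 = 1124.

1124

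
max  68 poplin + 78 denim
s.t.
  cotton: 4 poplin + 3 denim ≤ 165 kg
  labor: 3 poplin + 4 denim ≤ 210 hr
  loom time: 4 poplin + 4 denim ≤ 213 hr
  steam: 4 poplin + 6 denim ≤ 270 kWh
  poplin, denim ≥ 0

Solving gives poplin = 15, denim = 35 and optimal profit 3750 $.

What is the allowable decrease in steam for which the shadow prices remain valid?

Binding constraints: cotton, steam. The basis is B = [[4,3],[4,6]] with det 12.
Per unit decrease in steam, x* moves by d = (0.25, -0.3333).
The basis stays optimal until denim reaches 0; allowable decrease = 105 kWh.

105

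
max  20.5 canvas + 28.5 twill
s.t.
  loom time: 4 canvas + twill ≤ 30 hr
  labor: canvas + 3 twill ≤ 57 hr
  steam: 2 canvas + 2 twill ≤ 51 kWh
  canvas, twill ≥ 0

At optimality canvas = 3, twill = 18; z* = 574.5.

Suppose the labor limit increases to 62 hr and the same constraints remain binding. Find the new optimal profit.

617

Binding: loom time and labor. Non-binding: steam (9 unused).
By complementary slackness, y = 0 for the non-binding constraint.
From A_Bᵀ y = c: 4·y_loom time + 1·y_labor = 20.5; 1·y_loom time + 3·y_labor = 28.5.
→ y_loom time = 3 and y_labor = 8.5.
Δz = y_labor·Δb = 8.5 × (5) = 42.5, so new z* = 574.5 + 42.5 = 617.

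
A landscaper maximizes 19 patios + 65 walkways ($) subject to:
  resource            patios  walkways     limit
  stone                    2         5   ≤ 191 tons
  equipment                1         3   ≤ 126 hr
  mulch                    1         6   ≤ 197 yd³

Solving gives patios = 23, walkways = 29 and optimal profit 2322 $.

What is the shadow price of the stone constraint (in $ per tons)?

7

Binding: stone and mulch. Non-binding: equipment (16 unused).
Since equipment is not tight, its dual is 0.
Dual feasibility on the basic columns requires 2·y_stone + 1·y_mulch = 19, 5·y_stone + 6·y_mulch = 65.
→ y_stone = 7 and y_mulch = 5.
Shadow price of stone = 7.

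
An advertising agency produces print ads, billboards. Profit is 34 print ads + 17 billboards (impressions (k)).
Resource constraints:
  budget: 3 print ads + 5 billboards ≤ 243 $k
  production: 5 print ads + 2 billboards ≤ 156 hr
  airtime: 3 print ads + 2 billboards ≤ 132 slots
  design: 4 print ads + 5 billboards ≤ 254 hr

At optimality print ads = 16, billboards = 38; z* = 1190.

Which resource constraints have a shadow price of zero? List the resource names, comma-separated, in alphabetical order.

budget: 238/243 (slack 5)
production: 156/156 (binding)
airtime: 124/132 (slack 8)
design: 254/254 (binding)
By complementary slackness, a constraint with positive slack has shadow price 0 → airtime, budget.

airtime, budget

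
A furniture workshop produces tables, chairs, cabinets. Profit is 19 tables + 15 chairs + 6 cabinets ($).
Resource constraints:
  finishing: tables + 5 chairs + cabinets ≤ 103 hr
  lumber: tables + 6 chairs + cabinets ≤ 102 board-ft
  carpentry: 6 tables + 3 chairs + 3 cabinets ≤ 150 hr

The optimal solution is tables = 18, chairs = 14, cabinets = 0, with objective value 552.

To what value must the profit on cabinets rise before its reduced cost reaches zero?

10

Check each constraint at x*: finishing 88/103 (slack 15); lumber 102/102 (tight); carpentry 150/150 (tight).
Slack constraints have shadow price 0 (complementary slackness).
The binding rows give the dual system: 1·y_lumber + 6·y_carpentry = 19 and 6·y_lumber + 3·y_carpentry = 15.
→ y_lumber = 1 and y_carpentry = 3.
cabinets enters the basis when its profit ≥ yᵀa₃ = 1·1 + 3·3 = 10.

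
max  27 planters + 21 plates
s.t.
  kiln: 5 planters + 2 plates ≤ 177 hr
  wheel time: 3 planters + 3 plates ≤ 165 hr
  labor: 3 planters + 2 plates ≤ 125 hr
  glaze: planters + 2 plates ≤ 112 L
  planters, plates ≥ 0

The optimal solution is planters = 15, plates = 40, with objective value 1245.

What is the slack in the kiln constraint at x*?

kiln used = 5·15 + 2·40 = 155; slack = 177 − 155 = 22.

22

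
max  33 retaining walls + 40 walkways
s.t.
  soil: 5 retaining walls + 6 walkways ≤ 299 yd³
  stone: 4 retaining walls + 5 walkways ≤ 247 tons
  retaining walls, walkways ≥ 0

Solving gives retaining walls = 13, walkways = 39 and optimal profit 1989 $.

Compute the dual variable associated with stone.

At the optimum: soil uses 299 of 299 (binding); stone uses 247 of 247 (binding).
The binding rows give the dual system: 5·y_soil + 4·y_stone = 33 and 6·y_soil + 5·y_stone = 40.
→ y_soil = 5 and y_stone = 2.
Shadow price of stone = 2.

2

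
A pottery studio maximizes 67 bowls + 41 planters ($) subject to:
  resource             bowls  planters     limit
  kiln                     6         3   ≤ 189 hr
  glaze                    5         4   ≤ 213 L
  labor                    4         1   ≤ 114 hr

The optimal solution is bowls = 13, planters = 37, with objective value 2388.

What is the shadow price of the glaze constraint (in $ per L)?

At the optimum: kiln uses 189 of 189 (binding); glaze uses 213 of 213 (binding); labor uses 89 of 114 (slack = 25).
Slack constraints have shadow price 0 (complementary slackness).
From A_Bᵀ y = c: 6·y_kiln + 5·y_glaze = 67; 3·y_kiln + 4·y_glaze = 41.
Solving: y_kiln = 7, y_glaze = 5.
Shadow price of glaze = 5.

5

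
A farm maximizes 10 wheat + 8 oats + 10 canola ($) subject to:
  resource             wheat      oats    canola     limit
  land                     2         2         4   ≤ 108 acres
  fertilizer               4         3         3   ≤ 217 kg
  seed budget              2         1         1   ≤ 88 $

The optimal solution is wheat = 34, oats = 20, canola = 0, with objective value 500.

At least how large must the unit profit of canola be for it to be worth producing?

14

Check each constraint at x*: land 108/108 (tight); fertilizer 196/217 (slack 21); seed budget 88/88 (tight).
By complementary slackness, y = 0 for the non-binding constraint.
Dual feasibility on the basic columns requires 2·y_land + 2·y_seed budget = 10, 2·y_land + 1·y_seed budget = 8.
→ y_land = 3 and y_seed budget = 2.
canola enters the basis when its profit ≥ yᵀa₃ = 3·4 + 2·1 = 14.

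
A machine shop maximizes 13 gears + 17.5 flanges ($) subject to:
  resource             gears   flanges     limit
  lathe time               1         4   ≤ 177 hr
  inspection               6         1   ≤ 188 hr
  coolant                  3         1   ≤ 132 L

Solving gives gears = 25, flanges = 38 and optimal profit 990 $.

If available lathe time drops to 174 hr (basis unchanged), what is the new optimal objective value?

978

Binding: lathe time and inspection. Non-binding: coolant (19 unused).
Slack constraints have shadow price 0 (complementary slackness).
The binding rows give the dual system: 1·y_lathe time + 6·y_inspection = 13 and 4·y_lathe time + 1·y_inspection = 17.5.
This yields shadow prices y_lathe time = 4, y_inspection = 1.5.
Δz = y_lathe time·Δb = 4 × (-3) = -12, so new z* = 990 − 12 = 978.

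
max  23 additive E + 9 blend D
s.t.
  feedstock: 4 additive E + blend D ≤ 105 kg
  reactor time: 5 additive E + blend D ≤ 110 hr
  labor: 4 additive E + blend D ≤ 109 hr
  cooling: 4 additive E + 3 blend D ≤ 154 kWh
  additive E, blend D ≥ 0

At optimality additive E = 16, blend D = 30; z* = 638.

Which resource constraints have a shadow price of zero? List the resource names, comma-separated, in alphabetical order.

feedstock, labor

feedstock: 94/105 (slack 11)
reactor time: 110/110 (binding)
labor: 94/109 (slack 15)
cooling: 154/154 (binding)
By complementary slackness, a constraint with positive slack has shadow price 0 → feedstock, labor.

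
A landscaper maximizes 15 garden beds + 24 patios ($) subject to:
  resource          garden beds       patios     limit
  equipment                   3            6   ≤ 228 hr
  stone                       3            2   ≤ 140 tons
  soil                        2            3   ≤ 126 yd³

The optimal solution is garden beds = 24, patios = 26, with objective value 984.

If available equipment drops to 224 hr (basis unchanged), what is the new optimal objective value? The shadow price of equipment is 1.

980

Δb = -4, so new z* = 984 + (1)·(-4) = 984 − 4 = 980.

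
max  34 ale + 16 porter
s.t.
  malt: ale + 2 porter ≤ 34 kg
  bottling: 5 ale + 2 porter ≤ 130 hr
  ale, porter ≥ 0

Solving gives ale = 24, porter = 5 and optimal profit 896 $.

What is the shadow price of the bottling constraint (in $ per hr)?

6.5

At the optimum: malt uses 34 of 34 (binding); bottling uses 130 of 130 (binding).
From A_Bᵀ y = c: 1·y_malt + 5·y_bottling = 34; 2·y_malt + 2·y_bottling = 16.
→ y_malt = 1.5 and y_bottling = 6.5.
Shadow price of bottling = 6.5.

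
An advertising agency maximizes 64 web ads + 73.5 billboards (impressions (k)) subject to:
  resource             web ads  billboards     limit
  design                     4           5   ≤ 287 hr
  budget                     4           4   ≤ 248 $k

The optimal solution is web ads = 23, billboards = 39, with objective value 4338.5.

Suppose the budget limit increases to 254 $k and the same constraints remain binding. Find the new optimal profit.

4377.5

At the optimum: design uses 287 of 287 (binding); budget uses 248 of 248 (binding).
Dual feasibility on the basic columns requires 4·y_design + 4·y_budget = 64, 5·y_design + 4·y_budget = 73.5.
→ y_design = 9.5 and y_budget = 6.5.
Δz = y_budget·Δb = 6.5 × (6) = 39, so new z* = 4338.5 + 39 = 4377.5.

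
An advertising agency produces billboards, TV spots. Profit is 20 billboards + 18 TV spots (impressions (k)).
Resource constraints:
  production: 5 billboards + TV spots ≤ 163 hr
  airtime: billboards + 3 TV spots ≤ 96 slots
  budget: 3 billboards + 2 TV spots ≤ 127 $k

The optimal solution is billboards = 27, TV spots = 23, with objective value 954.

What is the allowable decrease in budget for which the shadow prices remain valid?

63

Binding constraints: airtime, budget. The basis is B = [[1,3],[3,2]] with det -7.
Per unit decrease in budget, x* moves by d = (-0.4286, 0.1429).
The basis stays optimal until billboards reaches 0; allowable decrease = 63 $k.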